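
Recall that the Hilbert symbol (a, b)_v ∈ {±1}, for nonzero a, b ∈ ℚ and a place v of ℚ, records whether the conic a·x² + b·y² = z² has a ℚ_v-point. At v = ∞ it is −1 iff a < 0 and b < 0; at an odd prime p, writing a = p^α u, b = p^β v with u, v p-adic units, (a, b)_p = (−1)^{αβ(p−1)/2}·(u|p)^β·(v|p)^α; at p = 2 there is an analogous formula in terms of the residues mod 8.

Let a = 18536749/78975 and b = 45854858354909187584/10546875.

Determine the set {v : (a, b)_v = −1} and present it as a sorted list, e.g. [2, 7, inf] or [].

[2, 7]

Mod squares: a ≡ 51051, b ≡ 42. Check v ∈ {∞, 2, 3, 5, 7, 11, 13, 17, 23}.
v=3: a=3^-5·(≡1), b=3^-3·(≡2) mod 3; (1|3)=+1, (2|3)=-1; (−1)^{-5·-3·1}·(+1)^-3·(-1)^-5 = +1.
v=2: v_2(a)=0, v_2(b)=9; units ≡ 3, 5 (mod 8); ε·ε+αω+βω = 1·0+0·1+9·1 ≡ 1  ⇒  (a,b)_2 = -1.
v=11: a=11^1·(≡6), b=11^2·(≡1) mod 11; (6|11)=-1, (1|11)=+1; (−1)^{1·2·5}·(-1)^2·(+1)^1 = +1.
v=13: a=13^-1·(≡9), b=13^2·(≡3) mod 13; (9|13)=+1, (3|13)=+1; (−1)^{-1·2·6}·(+1)^2·(+1)^-1 = +1.
v=7: a=7^3·(≡3), b=7^3·(≡5) mod 7; (3|7)=-1, (5|7)=-1; (−1)^{3·3·3}·(-1)^3·(-1)^3 = -1.
v=17: a=17^3·(≡5), b=17^6·(≡16) mod 17; (5|17)=-1, (16|17)=+1; (−1)^{3·6·8}·(-1)^6·(+1)^3 = +1.
v=23: a=23^0·(≡21), b=23^2·(≡7) mod 23; (21|23)=-1, (7|23)=-1; (−1)^{0·2·11}·(-1)^2·(-1)^0 = +1.
v=5: a=5^-2·(≡1), b=5^-8·(≡2) mod 5; (1|5)=+1, (2|5)=-1; (−1)^{-2·-8·2}·(+1)^-8·(-1)^-2 = +1.
v=∞: 51051 > 0 and 42 > 0  ⇒  (a,b)_∞ = +1.
Ram(51051, 42) = {2, 7}; no ℚ_2-point on the conic.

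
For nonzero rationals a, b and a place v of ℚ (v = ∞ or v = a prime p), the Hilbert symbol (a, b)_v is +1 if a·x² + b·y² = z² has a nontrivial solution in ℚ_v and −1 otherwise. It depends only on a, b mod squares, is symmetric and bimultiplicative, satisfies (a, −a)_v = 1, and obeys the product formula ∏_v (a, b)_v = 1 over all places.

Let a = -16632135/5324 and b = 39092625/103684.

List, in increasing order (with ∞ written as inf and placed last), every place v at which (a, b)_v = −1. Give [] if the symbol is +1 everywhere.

Mod squares: a ≡ -165, b ≡ 2145. Check v ∈ {∞, 2, 3, 5, 7, 11, 13, 23}.
v=23: a=23^0·(≡14), b=23^-2·(≡16) mod 23; (14|23)=-1, (16|23)=+1; (−1)^{0·-2·11}·(-1)^-2·(+1)^0 = +1.
v=13: a=13^2·(≡3), b=13^1·(≡12) mod 13; (3|13)=+1, (12|13)=+1; (−1)^{2·1·6}·(+1)^1·(+1)^2 = +1.
v=3: a=3^9·(≡2), b=3^7·(≡1) mod 3; (2|3)=-1, (1|3)=+1; (−1)^{9·7·1}·(-1)^7·(+1)^9 = +1.
v=11: a=11^-3·(≡2), b=11^1·(≡8) mod 11; (2|11)=-1, (8|11)=-1; (−1)^{-3·1·5}·(-1)^1·(-1)^-3 = -1.
v=2: v_2(a)=-2, v_2(b)=-2; units ≡ 3, 1 (mod 8); ε·ε+αω+βω = 1·0+-2·0+-2·1 ≡ 0  ⇒  (a,b)_2 = +1.
v=5: a=5^1·(≡2), b=5^3·(≡4) mod 5; (2|5)=-1, (4|5)=+1; (−1)^{1·3·2}·(-1)^3·(+1)^1 = -1.
v=∞: -165 < 0 and 2145 > 0  ⇒  (a,b)_∞ = +1.
v=7: a=7^0·(≡3), b=7^-2·(≡6) mod 7; (3|7)=-1, (6|7)=-1; (−1)^{0·-2·3}·(-1)^-2·(-1)^0 = +1.
|Ram(-165, 2145)| = 2, even; anisotropic at {5, 11}.

[5, 11]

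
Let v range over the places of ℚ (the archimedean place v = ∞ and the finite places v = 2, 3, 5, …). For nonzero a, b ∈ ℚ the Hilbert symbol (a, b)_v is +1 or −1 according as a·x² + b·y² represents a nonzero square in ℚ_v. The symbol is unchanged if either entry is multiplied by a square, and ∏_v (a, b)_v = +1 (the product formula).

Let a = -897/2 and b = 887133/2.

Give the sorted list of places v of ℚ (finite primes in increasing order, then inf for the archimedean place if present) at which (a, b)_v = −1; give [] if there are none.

Mod squares: a ≡ -1794, b ≡ 3354. Check v ∈ {∞, 2, 3, 13, 23, 43}.
v=13: a=13^1·(≡11), b=13^1·(≡2) mod 13; (11|13)=-1, (2|13)=-1; (−1)^{1·1·6}·(-1)^1·(-1)^1 = +1.
v=∞: -1794 < 0 and 3354 > 0  ⇒  (a,b)_∞ = +1.
v=43: a=43^0·(≡3), b=43^1·(≡17) mod 43; (3|43)=-1, (17|43)=+1; (−1)^{0·1·21}·(-1)^1·(+1)^0 = -1.
v=2: v_2(a)=-1, v_2(b)=-1; units ≡ 7, 5 (mod 8); ε·ε+αω+βω = 1·0+-1·1+-1·0 ≡ 1  ⇒  (a,b)_2 = -1.
v=3: a=3^1·(≡2), b=3^1·(≡2) mod 3; (2|3)=-1, (2|3)=-1; (−1)^{1·1·1}·(-1)^1·(-1)^1 = -1.
v=23: a=23^1·(≡15), b=23^2·(≡22) mod 23; (15|23)=-1, (22|23)=-1; (−1)^{1·2·11}·(-1)^2·(-1)^1 = -1.
|Ram(-1794, 3354)| = 4, even; anisotropic at {2, 3, 23, 43}.

[2, 3, 23, 43]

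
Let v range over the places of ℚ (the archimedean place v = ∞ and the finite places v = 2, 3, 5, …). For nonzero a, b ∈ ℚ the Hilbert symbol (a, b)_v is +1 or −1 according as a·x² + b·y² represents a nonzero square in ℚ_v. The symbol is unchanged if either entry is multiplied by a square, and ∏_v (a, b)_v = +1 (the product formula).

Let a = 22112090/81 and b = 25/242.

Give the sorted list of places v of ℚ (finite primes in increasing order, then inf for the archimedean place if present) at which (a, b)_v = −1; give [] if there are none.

[2, 5, 11, 13]

(a, b) ≡ (10010, 2) mod (ℚ^×)²; places V = {2, 3, 5, 7, 11, 13, 47, ∞}.
(a,b)_7: α=1, u≡2; β=0, v≡1 (mod 7); (2|7)=+1, (1|7)=+1; sign (−1)^0·+1^0·+1^1 = +1.
(a,b)_∞: sgn(10010)=+, sgn(2)=+, so +1.
(a,b)_47: α=2, u≡29; β=0, v≡17 (mod 47); (29|47)=-1, (17|47)=+1; sign (−1)^0·-1^0·+1^2 = +1.
(a,b)_3: α=-4, u≡2; β=0, v≡2 (mod 3); (2|3)=-1, (2|3)=-1; sign (−1)^0·-1^0·-1^-4 = +1.
(a,b)_5: α=1, u≡3; β=2, v≡3 (mod 5); (3|5)=-1, (3|5)=-1; sign (−1)^0·-1^2·-1^1 = -1.
(a,b)_13: α=1, u≡12; β=0, v≡8 (mod 13); (12|13)=+1, (8|13)=-1; sign (−1)^0·+1^0·-1^1 = -1.
(a,b)_11: α=1, u≡7; β=-2, v≡7 (mod 11); (7|11)=-1, (7|11)=-1; sign (−1)^0·-1^-2·-1^1 = -1.
(a,b)_2: α=1, β=-1; u≡5, v≡1 (mod 8); ε(u)ε(v)=0·0, αω(v)=1·0, βω(u)=-1·1; sum ≡ 1  ⇒  -1.
|Ram(10010, 2)| = 4, even; anisotropic at {2, 5, 11, 13}.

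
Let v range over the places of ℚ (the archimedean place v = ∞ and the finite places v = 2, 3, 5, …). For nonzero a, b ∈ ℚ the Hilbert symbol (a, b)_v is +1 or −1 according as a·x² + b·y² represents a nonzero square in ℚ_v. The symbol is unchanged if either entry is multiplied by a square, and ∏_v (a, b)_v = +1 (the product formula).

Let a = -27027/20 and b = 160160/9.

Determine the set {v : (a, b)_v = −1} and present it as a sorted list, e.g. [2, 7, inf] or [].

[3, 7, 11, 13]

Mod squares: a ≡ -15015, b ≡ 10010. Check v ∈ {∞, 2, 3, 5, 7, 11, 13}.
v=11: a=11^1·(≡2), b=11^1·(≡2) mod 11; (2|11)=-1, (2|11)=-1; (−1)^{1·1·5}·(-1)^1·(-1)^1 = -1.
v=2: v_2(a)=-2, v_2(b)=5; units ≡ 1, 5 (mod 8); ε·ε+αω+βω = 0·0+-2·1+5·0 ≡ 0  ⇒  (a,b)_2 = +1.
v=13: a=13^1·(≡2), b=13^1·(≡1) mod 13; (2|13)=-1, (1|13)=+1; (−1)^{1·1·6}·(-1)^1·(+1)^1 = -1.
v=7: a=7^1·(≡4), b=7^1·(≡2) mod 7; (4|7)=+1, (2|7)=+1; (−1)^{1·1·3}·(+1)^1·(+1)^1 = -1.
v=5: a=5^-1·(≡2), b=5^1·(≡3) mod 5; (2|5)=-1, (3|5)=-1; (−1)^{-1·1·2}·(-1)^1·(-1)^-1 = +1.
v=∞: -15015 < 0 and 10010 > 0  ⇒  (a,b)_∞ = +1.
v=3: a=3^3·(≡2), b=3^-2·(≡2) mod 3; (2|3)=-1, (2|3)=-1; (−1)^{3·-2·1}·(-1)^-2·(-1)^3 = -1.
|Ram(-15015, 10010)| = 4, even; anisotropic at {3, 7, 11, 13}.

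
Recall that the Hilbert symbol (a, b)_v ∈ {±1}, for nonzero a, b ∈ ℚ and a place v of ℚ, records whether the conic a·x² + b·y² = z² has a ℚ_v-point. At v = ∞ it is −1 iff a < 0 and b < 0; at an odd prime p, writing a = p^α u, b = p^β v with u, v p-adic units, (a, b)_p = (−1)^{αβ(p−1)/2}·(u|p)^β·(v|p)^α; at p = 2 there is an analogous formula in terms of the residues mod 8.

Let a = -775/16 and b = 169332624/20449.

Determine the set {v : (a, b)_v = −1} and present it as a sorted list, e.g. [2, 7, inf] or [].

Mod squares: a ≡ -31, b ≡ 1175921. Check v ∈ {∞, 2, 3, 5, 11, 13, 23, 29, 31, 41, 43}.
v=11: a=11^0·(≡10), b=11^-2·(≡8) mod 11; (10|11)=-1, (8|11)=-1; (−1)^{0·-2·5}·(-1)^-2·(-1)^0 = +1.
v=5: a=5^2·(≡4), b=5^0·(≡1) mod 5; (4|5)=+1, (1|5)=+1; (−1)^{2·0·2}·(+1)^0·(+1)^2 = +1.
v=2: v_2(a)=-4, v_2(b)=4; units ≡ 1, 1 (mod 8); ε·ε+αω+βω = 0·0+-4·0+4·0 ≡ 0  ⇒  (a,b)_2 = +1.
v=∞: -31 < 0 and 1175921 > 0  ⇒  (a,b)_∞ = +1.
v=29: a=29^0·(≡15), b=29^1·(≡20) mod 29; (15|29)=-1, (20|29)=+1; (−1)^{0·1·14}·(-1)^1·(+1)^0 = -1.
v=13: a=13^0·(≡6), b=13^-2·(≡8) mod 13; (6|13)=-1, (8|13)=-1; (−1)^{0·-2·6}·(-1)^-2·(-1)^0 = +1.
v=31: a=31^1·(≡12), b=31^0·(≡29) mod 31; (12|31)=-1, (29|31)=-1; (−1)^{1·0·15}·(-1)^0·(-1)^1 = -1.
v=43: a=43^0·(≡8), b=43^1·(≡37) mod 43; (8|43)=-1, (37|43)=-1; (−1)^{0·1·21}·(-1)^1·(-1)^0 = -1.
v=3: a=3^0·(≡2), b=3^2·(≡2) mod 3; (2|3)=-1, (2|3)=-1; (−1)^{0·2·1}·(-1)^2·(-1)^0 = +1.
v=23: a=23^0·(≡22), b=23^1·(≡17) mod 23; (22|23)=-1, (17|23)=-1; (−1)^{0·1·11}·(-1)^1·(-1)^0 = -1.
v=41: a=41^0·(≡31), b=41^1·(≡3) mod 41; (31|41)=+1, (3|41)=-1; (−1)^{0·1·20}·(+1)^1·(-1)^0 = +1.
|Ram(-31, 1175921)| = 4, even; anisotropic at {23, 29, 31, 43}.

[23, 29, 31, 43]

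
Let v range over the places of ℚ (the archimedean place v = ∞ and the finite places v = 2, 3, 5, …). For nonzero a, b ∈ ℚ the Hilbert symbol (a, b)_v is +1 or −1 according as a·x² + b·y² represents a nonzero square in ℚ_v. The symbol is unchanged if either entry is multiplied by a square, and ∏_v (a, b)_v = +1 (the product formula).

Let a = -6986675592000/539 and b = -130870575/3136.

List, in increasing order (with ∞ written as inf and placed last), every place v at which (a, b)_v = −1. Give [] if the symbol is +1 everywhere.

[5, 23, 31, inf]

Mod squares: a ≡ -14784055, b ≡ -4807. Check v ∈ {∞, 2, 3, 5, 7, 11, 13, 19, 23, 29, 31}.
v=3: a=3^2·(≡2), b=3^2·(≡2) mod 3; (2|3)=-1, (2|3)=-1; (−1)^{2·2·1}·(-1)^2·(-1)^2 = +1.
v=5: a=5^3·(≡1), b=5^2·(≡2) mod 5; (1|5)=+1, (2|5)=-1; (−1)^{3·2·2}·(+1)^2·(-1)^3 = -1.
v=7: a=7^-2·(≡2), b=7^-2·(≡4) mod 7; (2|7)=+1, (4|7)=+1; (−1)^{-2·-2·3}·(+1)^-2·(+1)^-2 = +1.
v=∞: -14784055 < 0 and -4807 < 0  ⇒  (a,b)_∞ = -1.
v=19: a=19^2·(≡6), b=19^1·(≡12) mod 19; (6|19)=+1, (12|19)=-1; (−1)^{2·1·9}·(+1)^1·(-1)^2 = +1.
v=13: a=13^1·(≡8), b=13^0·(≡3) mod 13; (8|13)=-1, (3|13)=+1; (−1)^{1·0·6}·(-1)^0·(+1)^1 = +1.
v=23: a=23^1·(≡21), b=23^1·(≡19) mod 23; (21|23)=-1, (19|23)=-1; (−1)^{1·1·11}·(-1)^1·(-1)^1 = -1.
v=29: a=29^1·(≡23), b=29^0·(≡4) mod 29; (23|29)=+1, (4|29)=+1; (−1)^{1·0·14}·(+1)^0·(+1)^1 = +1.
v=2: v_2(a)=6, v_2(b)=-6; units ≡ 1, 1 (mod 8); ε·ε+αω+βω = 0·0+6·0+-6·0 ≡ 0  ⇒  (a,b)_2 = +1.
v=11: a=11^-1·(≡10), b=11^3·(≡4) mod 11; (10|11)=-1, (4|11)=+1; (−1)^{-1·3·5}·(-1)^3·(+1)^-1 = +1.
v=31: a=31^1·(≡22), b=31^0·(≡22) mod 31; (22|31)=-1, (22|31)=-1; (−1)^{1·0·15}·(-1)^0·(-1)^1 = -1.
Ram(-14784055, -4807) = {5, 23, 31, ∞}; no ℚ_5-point on the conic.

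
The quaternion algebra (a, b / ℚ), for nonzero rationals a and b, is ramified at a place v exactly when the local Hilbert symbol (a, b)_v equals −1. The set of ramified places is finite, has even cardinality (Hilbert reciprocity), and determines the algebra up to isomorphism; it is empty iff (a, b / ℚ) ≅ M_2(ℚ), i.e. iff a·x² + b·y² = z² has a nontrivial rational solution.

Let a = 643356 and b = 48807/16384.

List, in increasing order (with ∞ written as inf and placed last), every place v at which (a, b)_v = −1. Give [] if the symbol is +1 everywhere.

Mod squares: a ≡ 17871, b ≡ 5423. Check v ∈ {∞, 2, 3, 7, 11, 17, 23, 29, 37}.
v=29: a=29^0·(≡20), b=29^1·(≡28) mod 29; (20|29)=+1, (28|29)=+1; (−1)^{0·1·14}·(+1)^1·(+1)^0 = +1.
v=3: a=3^3·(≡2), b=3^2·(≡2) mod 3; (2|3)=-1, (2|3)=-1; (−1)^{3·2·1}·(-1)^2·(-1)^3 = -1.
v=17: a=17^0·(≡8), b=17^1·(≡9) mod 17; (8|17)=+1, (9|17)=+1; (−1)^{0·1·8}·(+1)^1·(+1)^0 = +1.
v=37: a=37^1·(≡35), b=37^0·(≡10) mod 37; (35|37)=-1, (10|37)=+1; (−1)^{1·0·18}·(-1)^0·(+1)^1 = +1.
v=2: v_2(a)=2, v_2(b)=-14; units ≡ 7, 7 (mod 8); ε·ε+αω+βω = 1·1+2·0+-14·0 ≡ 1  ⇒  (a,b)_2 = -1.
v=23: a=23^1·(≡4), b=23^0·(≡3) mod 23; (4|23)=+1, (3|23)=+1; (−1)^{1·0·11}·(+1)^0·(+1)^1 = +1.
v=7: a=7^1·(≡5), b=7^0·(≡6) mod 7; (5|7)=-1, (6|7)=-1; (−1)^{1·0·3}·(-1)^0·(-1)^1 = -1.
v=11: a=11^0·(≡10), b=11^1·(≡3) mod 11; (10|11)=-1, (3|11)=+1; (−1)^{0·1·5}·(-1)^1·(+1)^0 = -1.
v=∞: 17871 > 0 and 5423 > 0  ⇒  (a,b)_∞ = +1.
(17871, 5423 / ℚ) ramifies at {2, 3, 7, 11}: a division algebra.

[2, 3, 7, 11]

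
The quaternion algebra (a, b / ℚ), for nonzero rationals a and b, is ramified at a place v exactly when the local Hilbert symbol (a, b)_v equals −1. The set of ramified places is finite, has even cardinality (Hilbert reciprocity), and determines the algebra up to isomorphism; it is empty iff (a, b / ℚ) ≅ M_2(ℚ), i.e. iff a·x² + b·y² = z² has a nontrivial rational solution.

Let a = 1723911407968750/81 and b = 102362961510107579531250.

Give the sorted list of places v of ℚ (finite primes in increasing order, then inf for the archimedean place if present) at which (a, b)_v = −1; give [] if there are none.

[7, 11]

Mod squares: a ≡ 910, b ≡ 4290. Check v ∈ {∞, 2, 3, 5, 7, 11, 13}.
v=2: v_2(a)=1, v_2(b)=1; units ≡ 7, 1 (mod 8); ε·ε+αω+βω = 1·0+1·0+1·0 ≡ 0  ⇒  (a,b)_2 = +1.
v=7: a=7^3·(≡4), b=7^4·(≡6) mod 7; (4|7)=+1, (6|7)=-1; (−1)^{3·4·3}·(+1)^4·(-1)^3 = -1.
v=∞: 910 > 0 and 4290 > 0  ⇒  (a,b)_∞ = +1.
v=11: a=11^4·(≡2), b=11^5·(≡3) mod 11; (2|11)=-1, (3|11)=+1; (−1)^{4·5·5}·(-1)^5·(+1)^4 = -1.
v=5: a=5^7·(≡2), b=5^7·(≡3) mod 5; (2|5)=-1, (3|5)=-1; (−1)^{7·7·2}·(-1)^7·(-1)^7 = +1.
v=3: a=3^-4·(≡1), b=3^3·(≡2) mod 3; (1|3)=+1, (2|3)=-1; (−1)^{-4·3·1}·(+1)^3·(-1)^-4 = +1.
v=13: a=13^3·(≡2), b=13^7·(≡7) mod 13; (2|13)=-1, (7|13)=-1; (−1)^{3·7·6}·(-1)^7·(-1)^3 = +1.
Ram(910, 4290) = {7, 11}; no ℚ_7-point on the conic.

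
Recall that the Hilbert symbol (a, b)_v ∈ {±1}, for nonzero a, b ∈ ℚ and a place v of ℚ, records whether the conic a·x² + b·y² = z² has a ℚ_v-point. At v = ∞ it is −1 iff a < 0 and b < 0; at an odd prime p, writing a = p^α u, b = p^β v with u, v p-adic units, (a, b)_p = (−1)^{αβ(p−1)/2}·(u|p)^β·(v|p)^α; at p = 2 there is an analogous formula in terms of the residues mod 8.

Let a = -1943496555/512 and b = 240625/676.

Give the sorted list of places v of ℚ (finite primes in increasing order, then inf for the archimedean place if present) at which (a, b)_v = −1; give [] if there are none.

[11, 13]

Mod squares: a ≡ -390, b ≡ 385. Check v ∈ {∞, 2, 3, 5, 7, 11, 13, 41}.
v=2: v_2(a)=-9, v_2(b)=-2; units ≡ 5, 1 (mod 8); ε·ε+αω+βω = 0·0+-9·0+-2·1 ≡ 0  ⇒  (a,b)_2 = +1.
v=7: a=7^2·(≡2), b=7^1·(≡3) mod 7; (2|7)=+1, (3|7)=-1; (−1)^{2·1·3}·(+1)^1·(-1)^2 = +1.
v=∞: -390 < 0 and 385 > 0  ⇒  (a,b)_∞ = +1.
v=3: a=3^1·(≡2), b=3^0·(≡1) mod 3; (2|3)=-1, (1|3)=+1; (−1)^{1·0·1}·(-1)^0·(+1)^1 = +1.
v=13: a=13^1·(≡1), b=13^-2·(≡2) mod 13; (1|13)=+1, (2|13)=-1; (−1)^{1·-2·6}·(+1)^-2·(-1)^1 = -1.
v=11: a=11^2·(≡6), b=11^1·(≡8) mod 11; (6|11)=-1, (8|11)=-1; (−1)^{2·1·5}·(-1)^1·(-1)^2 = -1.
v=5: a=5^1·(≡2), b=5^5·(≡2) mod 5; (2|5)=-1, (2|5)=-1; (−1)^{1·5·2}·(-1)^5·(-1)^1 = +1.
v=41: a=41^2·(≡33), b=41^0·(≡8) mod 41; (33|41)=+1, (8|41)=+1; (−1)^{2·0·20}·(+1)^0·(+1)^2 = +1.
(-390, 385 / ℚ) ramifies at {11, 13}: a division algebra.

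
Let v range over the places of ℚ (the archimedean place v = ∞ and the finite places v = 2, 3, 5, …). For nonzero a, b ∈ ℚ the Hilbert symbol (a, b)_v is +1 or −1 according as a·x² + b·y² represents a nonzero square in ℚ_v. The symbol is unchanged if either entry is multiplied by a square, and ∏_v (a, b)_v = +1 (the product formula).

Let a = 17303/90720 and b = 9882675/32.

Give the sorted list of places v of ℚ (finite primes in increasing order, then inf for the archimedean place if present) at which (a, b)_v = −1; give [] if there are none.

[3, 7, 11, 13]

(a, b) ≡ (10010, 6) mod (ℚ^×)²; places V = {2, 3, 5, 7, 11, 13, ∞}.
(a,b)_11: α=3, u≡8; β=4, v≡7 (mod 11); (8|11)=-1, (7|11)=-1; sign (−1)^0·-1^4·-1^3 = -1.
(a,b)_13: α=1, u≡3; β=0, v≡6 (mod 13); (3|13)=+1, (6|13)=-1; sign (−1)^0·+1^0·-1^1 = -1.
(a,b)_3: α=-4, u≡2; β=3, v≡2 (mod 3); (2|3)=-1, (2|3)=-1; sign (−1)^0·-1^3·-1^-4 = -1.
(a,b)_5: α=-1, u≡2; β=2, v≡1 (mod 5); (2|5)=-1, (1|5)=+1; sign (−1)^0·-1^2·+1^-1 = +1.
(a,b)_2: α=-5, β=-5; u≡5, v≡3 (mod 8); ε(u)ε(v)=0·1, αω(v)=-5·1, βω(u)=-5·1; sum ≡ 0  ⇒  +1.
(a,b)_7: α=-1, u≡2; β=0, v≡3 (mod 7); (2|7)=+1, (3|7)=-1; sign (−1)^0·+1^0·-1^-1 = -1.
(a,b)_∞: sgn(10010)=+, sgn(6)=+, so +1.
(10010, 6 / ℚ) ramifies at {3, 7, 11, 13}: a division algebra.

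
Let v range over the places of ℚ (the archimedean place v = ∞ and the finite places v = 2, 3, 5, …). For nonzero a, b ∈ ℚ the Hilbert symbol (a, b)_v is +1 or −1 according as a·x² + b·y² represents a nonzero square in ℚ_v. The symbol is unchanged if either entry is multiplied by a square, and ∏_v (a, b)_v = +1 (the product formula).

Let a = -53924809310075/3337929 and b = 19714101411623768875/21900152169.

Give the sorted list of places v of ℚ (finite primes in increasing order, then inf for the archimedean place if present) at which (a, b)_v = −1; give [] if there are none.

(a, b) ≡ (-323, 408595) mod (ℚ^×)²; places V = {2, 3, 5, 7, 11, 17, 19, 23, 29, ∞}.
(a,b)_17: α=3, u≡13; β=5, v≡6 (mod 17); (13|17)=+1, (6|17)=-1; sign (−1)^0·+1^5·-1^3 = -1.
(a,b)_5: α=2, u≡3; β=3, v≡4 (mod 5); (3|5)=-1, (4|5)=+1; sign (−1)^0·-1^3·+1^2 = -1.
(a,b)_3: α=-4, u≡1; β=-12, v≡1 (mod 3); (1|3)=+1, (1|3)=+1; sign (−1)^0·+1^-12·+1^-4 = +1.
(a,b)_29: α=-2, u≡22; β=-2, v≡11 (mod 29); (22|29)=+1, (11|29)=-1; sign (−1)^0·+1^-2·-1^-2 = +1.
(a,b)_7: α=-2, u≡6; β=-2, v≡5 (mod 7); (6|7)=-1, (5|7)=-1; sign (−1)^0·-1^-2·-1^-2 = +1.
(a,b)_23: α=2, u≡10; β=3, v≡12 (mod 23); (10|23)=-1, (12|23)=+1; sign (−1)^0·-1^3·+1^2 = -1.
(a,b)_∞: sgn(-323)=−, sgn(408595)=+, so +1.
(a,b)_2: α=0, β=0; u≡5, v≡3 (mod 8); ε(u)ε(v)=0·1, αω(v)=0·1, βω(u)=0·1; sum ≡ 0  ⇒  +1.
(a,b)_11: α=2, u≡6; β=3, v≡4 (mod 11); (6|11)=-1, (4|11)=+1; sign (−1)^0·-1^3·+1^2 = -1.
(a,b)_19: α=3, u≡2; β=3, v≡17 (mod 19); (2|19)=-1, (17|19)=+1; sign (−1)^1·-1^3·+1^3 = +1.
Ram(-323, 408595) = {5, 11, 17, 23}; no ℚ_5-point on the conic.

[5, 11, 17, 23]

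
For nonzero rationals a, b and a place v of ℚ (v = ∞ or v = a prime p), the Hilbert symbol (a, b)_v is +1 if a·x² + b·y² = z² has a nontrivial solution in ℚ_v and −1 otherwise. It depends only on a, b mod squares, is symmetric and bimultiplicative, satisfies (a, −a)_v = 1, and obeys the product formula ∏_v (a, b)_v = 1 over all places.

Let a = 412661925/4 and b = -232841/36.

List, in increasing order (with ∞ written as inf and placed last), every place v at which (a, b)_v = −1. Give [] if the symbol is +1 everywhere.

[13, 31]

(a, b) ≡ (1834053, -232841) mod (ℚ^×)²; places V = {2, 3, 5, 7, 13, 29, 31, 37, 41, ∞}.
(a,b)_2: α=-2, β=-2; u≡5, v≡7 (mod 8); ε(u)ε(v)=0·1, αω(v)=-2·0, βω(u)=-2·1; sum ≡ 0  ⇒  +1.
(a,b)_7: α=0, u≡1; β=1, v≡1 (mod 7); (1|7)=+1, (1|7)=+1; sign (−1)^0·+1^1·+1^0 = +1.
(a,b)_∞: sgn(1834053)=+, sgn(-232841)=−, so +1.
(a,b)_29: α=0, u≡4; β=1, v≡13 (mod 29); (4|29)=+1, (13|29)=+1; sign (−1)^0·+1^1·+1^0 = +1.
(a,b)_41: α=1, u≡10; β=0, v≡25 (mod 41); (10|41)=+1, (25|41)=+1; sign (−1)^0·+1^0·+1^1 = +1.
(a,b)_5: α=2, u≡3; β=0, v≡4 (mod 5); (3|5)=-1, (4|5)=+1; sign (−1)^0·-1^0·+1^2 = +1.
(a,b)_37: α=1, u≡1; β=1, v≡3 (mod 37); (1|37)=+1, (3|37)=+1; sign (−1)^0·+1^1·+1^1 = +1.
(a,b)_31: α=1, u≡30; β=1, v≡23 (mod 31); (30|31)=-1, (23|31)=-1; sign (−1)^1·-1^1·-1^1 = -1.
(a,b)_13: α=1, u≡5; β=0, v≡8 (mod 13); (5|13)=-1, (8|13)=-1; sign (−1)^0·-1^0·-1^1 = -1.
(a,b)_3: α=3, u≡2; β=-2, v≡1 (mod 3); (2|3)=-1, (1|3)=+1; sign (−1)^0·-1^-2·+1^3 = +1.
Ram(1834053, -232841) = {13, 31}; no ℚ_13-point on the conic.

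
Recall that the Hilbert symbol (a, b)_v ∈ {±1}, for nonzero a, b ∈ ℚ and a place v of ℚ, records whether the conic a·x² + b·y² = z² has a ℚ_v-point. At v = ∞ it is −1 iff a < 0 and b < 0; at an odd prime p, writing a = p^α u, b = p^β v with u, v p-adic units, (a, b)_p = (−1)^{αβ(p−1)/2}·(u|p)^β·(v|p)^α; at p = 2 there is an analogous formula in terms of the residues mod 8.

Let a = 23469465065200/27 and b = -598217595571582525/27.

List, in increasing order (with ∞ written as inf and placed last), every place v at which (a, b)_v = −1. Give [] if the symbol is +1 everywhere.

Mod squares: a ≡ 21, b ≡ -3567. Check v ∈ {∞, 2, 3, 5, 7, 11, 29, 41}.
v=11: a=11^2·(≡6), b=11^2·(≡2) mod 11; (6|11)=-1, (2|11)=-1; (−1)^{2·2·5}·(-1)^2·(-1)^2 = +1.
v=7: a=7^3·(≡5), b=7^6·(≡6) mod 7; (5|7)=-1, (6|7)=-1; (−1)^{3·6·3}·(-1)^6·(-1)^3 = -1.
v=∞: 21 > 0 and -3567 < 0  ⇒  (a,b)_∞ = +1.
v=29: a=29^2·(≡17), b=29^3·(≡13) mod 29; (17|29)=-1, (13|29)=+1; (−1)^{2·3·14}·(-1)^3·(+1)^2 = -1.
v=3: a=3^-3·(≡1), b=3^-3·(≡2) mod 3; (1|3)=+1, (2|3)=-1; (−1)^{-3·-3·1}·(+1)^-3·(-1)^-3 = +1.
v=41: a=41^2·(≡1), b=41^3·(≡1) mod 41; (1|41)=+1, (1|41)=+1; (−1)^{2·3·20}·(+1)^3·(+1)^2 = +1.
v=2: v_2(a)=4, v_2(b)=0; units ≡ 5, 1 (mod 8); ε·ε+αω+βω = 0·0+4·0+0·1 ≡ 0  ⇒  (a,b)_2 = +1.
v=5: a=5^2·(≡4), b=5^2·(≡2) mod 5; (4|5)=+1, (2|5)=-1; (−1)^{2·2·2}·(+1)^2·(-1)^2 = +1.
(21, -3567 / ℚ) ramifies at {7, 29}: a division algebra.

[7, 29]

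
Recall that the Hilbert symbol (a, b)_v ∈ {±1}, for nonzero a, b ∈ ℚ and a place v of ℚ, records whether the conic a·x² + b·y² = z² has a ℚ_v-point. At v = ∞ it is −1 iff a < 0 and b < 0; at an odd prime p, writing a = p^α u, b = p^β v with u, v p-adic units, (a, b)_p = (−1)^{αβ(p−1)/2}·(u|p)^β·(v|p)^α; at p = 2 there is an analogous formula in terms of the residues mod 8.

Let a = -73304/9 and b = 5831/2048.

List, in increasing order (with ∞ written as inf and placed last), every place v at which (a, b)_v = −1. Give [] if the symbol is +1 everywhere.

Mod squares: a ≡ -374, b ≡ 238. Check v ∈ {∞, 2, 3, 7, 11, 17}.
v=11: a=11^1·(≡10), b=11^0·(≡6) mod 11; (10|11)=-1, (6|11)=-1; (−1)^{1·0·5}·(-1)^0·(-1)^1 = -1.
v=2: v_2(a)=3, v_2(b)=-11; units ≡ 5, 7 (mod 8); ε·ε+αω+βω = 0·1+3·0+-11·1 ≡ 1  ⇒  (a,b)_2 = -1.
v=∞: -374 < 0 and 238 > 0  ⇒  (a,b)_∞ = +1.
v=3: a=3^-2·(≡1), b=3^0·(≡1) mod 3; (1|3)=+1, (1|3)=+1; (−1)^{-2·0·1}·(+1)^0·(+1)^-2 = +1.
v=7: a=7^2·(≡1), b=7^3·(≡6) mod 7; (1|7)=+1, (6|7)=-1; (−1)^{2·3·3}·(+1)^3·(-1)^2 = +1.
v=17: a=17^1·(≡12), b=17^1·(≡11) mod 17; (12|17)=-1, (11|17)=-1; (−1)^{1·1·8}·(-1)^1·(-1)^1 = +1.
(-374, 238 / ℚ) ramifies at {2, 11}: a division algebra.

[2, 11]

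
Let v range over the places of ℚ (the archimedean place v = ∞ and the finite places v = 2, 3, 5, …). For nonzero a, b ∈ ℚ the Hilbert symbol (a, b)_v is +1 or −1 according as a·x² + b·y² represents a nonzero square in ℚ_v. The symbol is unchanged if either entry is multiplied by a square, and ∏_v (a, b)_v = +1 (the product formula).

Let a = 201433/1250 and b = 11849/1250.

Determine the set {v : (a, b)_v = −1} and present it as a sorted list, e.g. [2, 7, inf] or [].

[17, 41]

(a, b) ≡ (1394, 82) mod (ℚ^×)²; places V = {2, 5, 17, 41, ∞}.
(a,b)_∞: sgn(1394)=+, sgn(82)=+, so +1.
(a,b)_41: α=1, u≡14; β=1, v≡37 (mod 41); (14|41)=-1, (37|41)=+1; sign (−1)^0·-1^1·+1^1 = -1.
(a,b)_2: α=-1, β=-1; u≡1, v≡1 (mod 8); ε(u)ε(v)=0·0, αω(v)=-1·0, βω(u)=-1·0; sum ≡ 0  ⇒  +1.
(a,b)_5: α=-4, u≡4; β=-4, v≡2 (mod 5); (4|5)=+1, (2|5)=-1; sign (−1)^0·+1^-4·-1^-4 = +1.
(a,b)_17: α=3, u≡14; β=2, v≡14 (mod 17); (14|17)=-1, (14|17)=-1; sign (−1)^0·-1^2·-1^3 = -1.
(1394, 82 / ℚ) ramifies at {17, 41}: a division algebra.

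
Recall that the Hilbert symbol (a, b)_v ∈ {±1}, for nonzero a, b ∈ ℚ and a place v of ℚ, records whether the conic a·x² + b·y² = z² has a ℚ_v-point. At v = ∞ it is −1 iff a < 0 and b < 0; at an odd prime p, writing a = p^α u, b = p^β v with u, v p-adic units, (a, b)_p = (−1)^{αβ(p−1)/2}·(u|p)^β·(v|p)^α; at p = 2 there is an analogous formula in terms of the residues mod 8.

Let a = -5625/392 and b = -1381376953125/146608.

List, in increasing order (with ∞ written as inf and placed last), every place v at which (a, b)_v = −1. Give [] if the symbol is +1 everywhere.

Mod squares: a ≡ -2, b ≡ -17391. Check v ∈ {∞, 2, 3, 5, 7, 11, 13, 17, 31}.
v=∞: -2 < 0 and -17391 < 0  ⇒  (a,b)_∞ = -1.
v=3: a=3^2·(≡1), b=3^3·(≡2) mod 3; (1|3)=+1, (2|3)=-1; (−1)^{2·3·1}·(+1)^3·(-1)^2 = +1.
v=13: a=13^0·(≡2), b=13^2·(≡10) mod 13; (2|13)=-1, (10|13)=+1; (−1)^{0·2·6}·(-1)^2·(+1)^0 = +1.
v=11: a=11^0·(≡1), b=11^-1·(≡1) mod 11; (1|11)=+1, (1|11)=+1; (−1)^{0·-1·5}·(+1)^-1·(+1)^0 = +1.
v=7: a=7^-2·(≡3), b=7^-2·(≡2) mod 7; (3|7)=-1, (2|7)=+1; (−1)^{-2·-2·3}·(-1)^-2·(+1)^-2 = +1.
v=31: a=31^0·(≡21), b=31^1·(≡7) mod 31; (21|31)=-1, (7|31)=+1; (−1)^{0·1·15}·(-1)^1·(+1)^0 = -1.
v=5: a=5^4·(≡3), b=5^10·(≡4) mod 5; (3|5)=-1, (4|5)=+1; (−1)^{4·10·2}·(-1)^10·(+1)^4 = +1.
v=17: a=17^0·(≡2), b=17^-1·(≡14) mod 17; (2|17)=+1, (14|17)=-1; (−1)^{0·-1·8}·(+1)^-1·(-1)^0 = +1.
v=2: v_2(a)=-3, v_2(b)=-4; units ≡ 7, 1 (mod 8); ε·ε+αω+βω = 1·0+-3·0+-4·0 ≡ 0  ⇒  (a,b)_2 = +1.
(-2, -17391 / ℚ) ramifies at {31, ∞}: a division algebra.

[31, inf]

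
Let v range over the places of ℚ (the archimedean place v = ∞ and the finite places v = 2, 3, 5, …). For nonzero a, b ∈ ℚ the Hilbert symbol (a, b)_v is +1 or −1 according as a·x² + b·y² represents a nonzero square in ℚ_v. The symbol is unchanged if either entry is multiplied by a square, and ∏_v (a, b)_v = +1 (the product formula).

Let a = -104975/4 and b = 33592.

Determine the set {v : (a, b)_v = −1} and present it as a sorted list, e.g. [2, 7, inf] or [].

(a, b) ≡ (-4199, 8398) mod (ℚ^×)²; places V = {2, 5, 13, 17, 19, ∞}.
(a,b)_2: α=-2, β=3; u≡1, v≡7 (mod 8); ε(u)ε(v)=0·1, αω(v)=-2·0, βω(u)=3·0; sum ≡ 0  ⇒  +1.
(a,b)_13: α=1, u≡6; β=1, v≡10 (mod 13); (6|13)=-1, (10|13)=+1; sign (−1)^0·-1^1·+1^1 = -1.
(a,b)_∞: sgn(-4199)=−, sgn(8398)=+, so +1.
(a,b)_5: α=2, u≡4; β=0, v≡2 (mod 5); (4|5)=+1, (2|5)=-1; sign (−1)^0·+1^0·-1^2 = +1.
(a,b)_17: α=1, u≡16; β=1, v≡4 (mod 17); (16|17)=+1, (4|17)=+1; sign (−1)^0·+1^1·+1^1 = +1.
(a,b)_19: α=1, u≡1; β=1, v≡1 (mod 19); (1|19)=+1, (1|19)=+1; sign (−1)^1·+1^1·+1^1 = -1.
Ram(-4199, 8398) = {13, 19}; no ℚ_13-point on the conic.

[13, 19]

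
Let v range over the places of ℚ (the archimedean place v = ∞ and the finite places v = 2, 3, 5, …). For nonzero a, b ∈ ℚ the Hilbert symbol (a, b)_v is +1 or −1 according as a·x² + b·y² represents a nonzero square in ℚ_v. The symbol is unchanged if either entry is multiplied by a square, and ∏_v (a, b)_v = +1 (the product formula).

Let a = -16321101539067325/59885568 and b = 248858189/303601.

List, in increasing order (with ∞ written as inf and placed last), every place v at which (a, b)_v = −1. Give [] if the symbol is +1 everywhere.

Mod squares: a ≡ -115173674, b ≡ 629. Check v ∈ {∞, 2, 3, 5, 7, 11, 13, 17, 19, 29, 37, 41}.
v=7: a=7^3·(≡6), b=7^0·(≡5) mod 7; (6|7)=-1, (5|7)=-1; (−1)^{3·0·3}·(-1)^0·(-1)^3 = -1.
v=17: a=17^1·(≡10), b=17^3·(≡12) mod 17; (10|17)=-1, (12|17)=-1; (−1)^{1·3·8}·(-1)^3·(-1)^1 = +1.
v=11: a=11^1·(≡4), b=11^0·(≡8) mod 11; (4|11)=+1, (8|11)=-1; (−1)^{1·0·5}·(+1)^0·(-1)^1 = -1.
v=13: a=13^2·(≡11), b=13^0·(≡5) mod 13; (11|13)=-1, (5|13)=-1; (−1)^{2·0·6}·(-1)^0·(-1)^2 = +1.
v=29: a=29^1·(≡8), b=29^-2·(≡22) mod 29; (8|29)=-1, (22|29)=+1; (−1)^{1·-2·14}·(-1)^-2·(+1)^1 = +1.
v=41: a=41^1·(≡33), b=41^0·(≡11) mod 41; (33|41)=+1, (11|41)=-1; (−1)^{1·0·20}·(+1)^0·(-1)^1 = -1.
v=37: a=37^3·(≡29), b=37^3·(≡18) mod 37; (29|37)=-1, (18|37)=-1; (−1)^{3·3·18}·(-1)^3·(-1)^3 = +1.
v=5: a=5^2·(≡4), b=5^0·(≡4) mod 5; (4|5)=+1, (4|5)=+1; (−1)^{2·0·2}·(+1)^0·(+1)^2 = +1.
v=19: a=19^-2·(≡3), b=19^-2·(≡13) mod 19; (3|19)=-1, (13|19)=-1; (−1)^{-2·-2·9}·(-1)^-2·(-1)^-2 = +1.
v=∞: -115173674 < 0 and 629 > 0  ⇒  (a,b)_∞ = +1.
v=3: a=3^-4·(≡1), b=3^0·(≡2) mod 3; (1|3)=+1, (2|3)=-1; (−1)^{-4·0·1}·(+1)^0·(-1)^-4 = +1.
v=2: v_2(a)=-11, v_2(b)=0; units ≡ 3, 5 (mod 8); ε·ε+αω+βω = 1·0+-11·1+0·1 ≡ 1  ⇒  (a,b)_2 = -1.
Ram(-115173674, 629) = {2, 7, 11, 41}; no ℚ_2-point on the conic.

[2, 7, 11, 41]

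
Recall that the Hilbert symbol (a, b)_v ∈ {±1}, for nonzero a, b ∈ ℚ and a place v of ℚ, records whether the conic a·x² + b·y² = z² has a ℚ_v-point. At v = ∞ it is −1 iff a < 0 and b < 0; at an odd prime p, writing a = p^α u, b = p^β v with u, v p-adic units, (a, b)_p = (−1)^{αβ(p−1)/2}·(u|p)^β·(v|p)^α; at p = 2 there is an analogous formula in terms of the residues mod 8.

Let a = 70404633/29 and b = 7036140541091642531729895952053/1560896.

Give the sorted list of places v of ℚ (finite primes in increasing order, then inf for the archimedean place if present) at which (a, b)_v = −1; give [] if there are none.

[3, 7, 13, 17]

(a, b) ≡ (2800733, 10353) mod (ℚ^×)²; places V = {2, 3, 7, 13, 17, 19, 23, 29, ∞}.
(a,b)_∞: sgn(2800733)=+, sgn(10353)=+, so +1.
(a,b)_13: α=1, u≡2; β=6, v≡8 (mod 13); (2|13)=-1, (8|13)=-1; sign (−1)^0·-1^6·-1^1 = -1.
(a,b)_19: α=1, u≡7; β=4, v≡11 (mod 19); (7|19)=+1, (11|19)=+1; sign (−1)^0·+1^4·+1^1 = +1.
(a,b)_7: α=0, u≡5; β=1, v≡2 (mod 7); (5|7)=-1, (2|7)=+1; sign (−1)^0·-1^1·+1^0 = -1.
(a,b)_2: α=0, β=-6; u≡5, v≡1 (mod 8); ε(u)ε(v)=0·0, αω(v)=0·0, βω(u)=-6·1; sum ≡ 0  ⇒  +1.
(a,b)_17: α=1, u≡8; β=3, v≡6 (mod 17); (8|17)=+1, (6|17)=-1; sign (−1)^0·+1^3·-1^1 = -1.
(a,b)_3: α=6, u≡2; β=19, v≡1 (mod 3); (2|3)=-1, (1|3)=+1; sign (−1)^0·-1^19·+1^6 = -1.
(a,b)_29: α=-1, u≡28; β=-3, v≡20 (mod 29); (28|29)=+1, (20|29)=+1; sign (−1)^0·+1^-3·+1^-1 = +1.
(a,b)_23: α=1, u≡4; β=4, v≡4 (mod 23); (4|23)=+1, (4|23)=+1; sign (−1)^0·+1^4·+1^1 = +1.
(2800733, 10353 / ℚ) ramifies at {3, 7, 13, 17}: a division algebra.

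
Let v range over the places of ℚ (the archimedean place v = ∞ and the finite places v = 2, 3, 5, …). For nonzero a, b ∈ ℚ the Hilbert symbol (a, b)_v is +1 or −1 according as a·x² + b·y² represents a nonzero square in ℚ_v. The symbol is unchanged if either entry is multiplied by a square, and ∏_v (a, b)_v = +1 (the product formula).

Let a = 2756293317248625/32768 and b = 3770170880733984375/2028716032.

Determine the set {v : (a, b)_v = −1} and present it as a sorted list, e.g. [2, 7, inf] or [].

Mod squares: a ≡ 13090, b ≡ 2737. Check v ∈ {∞, 2, 3, 5, 7, 11, 17, 19, 23}.
v=7: a=7^1·(≡1), b=7^-3·(≡6) mod 7; (1|7)=+1, (6|7)=-1; (−1)^{1·-3·3}·(+1)^-3·(-1)^1 = +1.
v=11: a=11^3·(≡7), b=11^2·(≡3) mod 11; (7|11)=-1, (3|11)=+1; (−1)^{3·2·5}·(-1)^2·(+1)^3 = +1.
v=23: a=23^2·(≡12), b=23^5·(≡13) mod 23; (12|23)=+1, (13|23)=+1; (−1)^{2·5·11}·(+1)^5·(+1)^2 = +1.
v=5: a=5^3·(≡3), b=5^8·(≡2) mod 5; (3|5)=-1, (2|5)=-1; (−1)^{3·8·2}·(-1)^8·(-1)^3 = -1.
v=19: a=19^2·(≡13), b=19^-2·(≡4) mod 19; (13|19)=-1, (4|19)=+1; (−1)^{2·-2·9}·(-1)^-2·(+1)^2 = +1.
v=17: a=17^1·(≡12), b=17^1·(≡15) mod 17; (12|17)=-1, (15|17)=+1; (−1)^{1·1·8}·(-1)^1·(+1)^1 = -1.
v=2: v_2(a)=-15, v_2(b)=-14; units ≡ 1, 1 (mod 8); ε·ε+αω+βω = 0·0+-15·0+-14·0 ≡ 0  ⇒  (a,b)_2 = +1.
v=∞: 13090 > 0 and 2737 > 0  ⇒  (a,b)_∞ = +1.
v=3: a=3^6·(≡1), b=3^6·(≡1) mod 3; (1|3)=+1, (1|3)=+1; (−1)^{6·6·1}·(+1)^6·(+1)^6 = +1.
Ram(13090, 2737) = {5, 17}; no ℚ_5-point on the conic.

[5, 17]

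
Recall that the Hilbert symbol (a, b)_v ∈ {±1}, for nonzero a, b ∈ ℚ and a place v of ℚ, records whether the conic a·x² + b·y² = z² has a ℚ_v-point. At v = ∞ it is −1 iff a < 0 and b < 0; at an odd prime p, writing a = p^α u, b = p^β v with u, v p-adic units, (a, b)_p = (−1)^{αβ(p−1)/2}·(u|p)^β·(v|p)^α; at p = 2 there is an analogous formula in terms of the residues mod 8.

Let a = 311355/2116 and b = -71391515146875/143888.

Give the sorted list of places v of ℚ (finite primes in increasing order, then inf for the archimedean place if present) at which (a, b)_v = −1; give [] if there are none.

[3, 11, 19, 29]

Mod squares: a ≡ 34595, b ≡ -36390795. Check v ∈ {∞, 2, 3, 5, 7, 11, 17, 19, 23, 29, 37}.
v=2: v_2(a)=-2, v_2(b)=-4; units ≡ 3, 5 (mod 8); ε·ε+αω+βω = 1·0+-2·1+-4·1 ≡ 0  ⇒  (a,b)_2 = +1.
v=29: a=29^0·(≡18), b=29^1·(≡16) mod 29; (18|29)=-1, (16|29)=+1; (−1)^{0·1·14}·(-1)^1·(+1)^0 = -1.
v=5: a=5^1·(≡1), b=5^5·(≡1) mod 5; (1|5)=+1, (1|5)=+1; (−1)^{1·5·2}·(+1)^5·(+1)^1 = +1.
v=17: a=17^1·(≡5), b=17^-1·(≡14) mod 17; (5|17)=-1, (14|17)=-1; (−1)^{1·-1·8}·(-1)^-1·(-1)^1 = +1.
v=23: a=23^-2·(≡1), b=23^-2·(≡2) mod 23; (1|23)=+1, (2|23)=+1; (−1)^{-2·-2·11}·(+1)^-2·(+1)^-2 = +1.
v=19: a=19^0·(≡3), b=19^1·(≡5) mod 19; (3|19)=-1, (5|19)=+1; (−1)^{0·1·9}·(-1)^1·(+1)^0 = -1.
v=7: a=7^0·(≡1), b=7^3·(≡6) mod 7; (1|7)=+1, (6|7)=-1; (−1)^{0·3·3}·(+1)^3·(-1)^0 = +1.
v=∞: 34595 > 0 and -36390795 < 0  ⇒  (a,b)_∞ = +1.
v=11: a=11^1·(≡6), b=11^2·(≡6) mod 11; (6|11)=-1, (6|11)=-1; (−1)^{1·2·5}·(-1)^2·(-1)^1 = -1.
v=3: a=3^2·(≡2), b=3^3·(≡1) mod 3; (2|3)=-1, (1|3)=+1; (−1)^{2·3·1}·(-1)^3·(+1)^2 = -1.
v=37: a=37^1·(≡34), b=37^1·(≡21) mod 37; (34|37)=+1, (21|37)=+1; (−1)^{1·1·18}·(+1)^1·(+1)^1 = +1.
Ram(34595, -36390795) = {3, 11, 19, 29}; no ℚ_3-point on the conic.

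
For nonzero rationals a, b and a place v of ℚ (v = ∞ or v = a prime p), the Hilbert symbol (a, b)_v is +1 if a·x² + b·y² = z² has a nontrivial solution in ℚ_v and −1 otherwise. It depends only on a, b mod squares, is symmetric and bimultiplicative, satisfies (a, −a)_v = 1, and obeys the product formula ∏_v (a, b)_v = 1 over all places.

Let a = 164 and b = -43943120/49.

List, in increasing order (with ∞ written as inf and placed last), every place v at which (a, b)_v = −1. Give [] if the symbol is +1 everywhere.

[13, 29, 41, 47]

Mod squares: a ≡ 41, b ≡ -2746445. Check v ∈ {∞, 2, 5, 7, 13, 29, 31, 41, 47}.
v=∞: 41 > 0 and -2746445 < 0  ⇒  (a,b)_∞ = +1.
v=13: a=13^0·(≡8), b=13^1·(≡2) mod 13; (8|13)=-1, (2|13)=-1; (−1)^{0·1·6}·(-1)^1·(-1)^0 = -1.
v=2: v_2(a)=2, v_2(b)=4; units ≡ 1, 3 (mod 8); ε·ε+αω+βω = 0·1+2·1+4·0 ≡ 0  ⇒  (a,b)_2 = +1.
v=5: a=5^0·(≡4), b=5^1·(≡4) mod 5; (4|5)=+1, (4|5)=+1; (−1)^{0·1·2}·(+1)^1·(+1)^0 = +1.
v=31: a=31^0·(≡9), b=31^1·(≡13) mod 31; (9|31)=+1, (13|31)=-1; (−1)^{0·1·15}·(+1)^1·(-1)^0 = +1.
v=47: a=47^0·(≡23), b=47^1·(≡29) mod 47; (23|47)=-1, (29|47)=-1; (−1)^{0·1·23}·(-1)^1·(-1)^0 = -1.
v=7: a=7^0·(≡3), b=7^-2·(≡3) mod 7; (3|7)=-1, (3|7)=-1; (−1)^{0·-2·3}·(-1)^-2·(-1)^0 = +1.
v=41: a=41^1·(≡4), b=41^0·(≡3) mod 41; (4|41)=+1, (3|41)=-1; (−1)^{1·0·20}·(+1)^0·(-1)^1 = -1.
v=29: a=29^0·(≡19), b=29^1·(≡13) mod 29; (19|29)=-1, (13|29)=+1; (−1)^{0·1·14}·(-1)^1·(+1)^0 = -1.
|Ram(41, -2746445)| = 4, even; anisotropic at {13, 29, 41, 47}.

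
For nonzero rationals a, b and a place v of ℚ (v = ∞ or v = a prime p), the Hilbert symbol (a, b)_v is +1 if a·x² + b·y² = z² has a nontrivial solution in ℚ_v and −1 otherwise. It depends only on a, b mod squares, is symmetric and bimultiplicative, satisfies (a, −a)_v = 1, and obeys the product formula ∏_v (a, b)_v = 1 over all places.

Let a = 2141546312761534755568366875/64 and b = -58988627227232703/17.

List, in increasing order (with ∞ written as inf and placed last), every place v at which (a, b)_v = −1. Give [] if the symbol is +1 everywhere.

[3, 7, 11, 29]

Mod squares: a ≡ 667667, b ≡ -1479. Check v ∈ {∞, 2, 3, 5, 7, 11, 13, 17, 23, 29}.
v=13: a=13^5·(≡12), b=13^4·(≡1) mod 13; (12|13)=+1, (1|13)=+1; (−1)^{5·4·6}·(+1)^4·(+1)^5 = +1.
v=3: a=3^4·(≡2), b=3^3·(≡2) mod 3; (2|3)=-1, (2|3)=-1; (−1)^{4·3·1}·(-1)^3·(-1)^4 = -1.
v=∞: 667667 > 0 and -1479 < 0  ⇒  (a,b)_∞ = +1.
v=23: a=23^3·(≡13), b=23^2·(≡12) mod 23; (13|23)=+1, (12|23)=+1; (−1)^{3·2·11}·(+1)^2·(+1)^3 = +1.
v=11: a=11^3·(≡8), b=11^2·(≡6) mod 11; (8|11)=-1, (6|11)=-1; (−1)^{3·2·5}·(-1)^2·(-1)^3 = -1.
v=7: a=7^3·(≡6), b=7^2·(≡5) mod 7; (6|7)=-1, (5|7)=-1; (−1)^{3·2·3}·(-1)^2·(-1)^3 = -1.
v=17: a=17^0·(≡4), b=17^-1·(≡13) mod 17; (4|17)=+1, (13|17)=+1; (−1)^{0·-1·8}·(+1)^-1·(+1)^0 = +1.
v=2: v_2(a)=-6, v_2(b)=0; units ≡ 3, 1 (mod 8); ε·ε+αω+βω = 1·0+-6·0+0·1 ≡ 0  ⇒  (a,b)_2 = +1.
v=29: a=29^5·(≡15), b=29^3·(≡22) mod 29; (15|29)=-1, (22|29)=+1; (−1)^{5·3·14}·(-1)^3·(+1)^5 = -1.
v=5: a=5^4·(≡3), b=5^0·(≡1) mod 5; (3|5)=-1, (1|5)=+1; (−1)^{4·0·2}·(-1)^0·(+1)^4 = +1.
|Ram(667667, -1479)| = 4, even; anisotropic at {3, 7, 11, 29}.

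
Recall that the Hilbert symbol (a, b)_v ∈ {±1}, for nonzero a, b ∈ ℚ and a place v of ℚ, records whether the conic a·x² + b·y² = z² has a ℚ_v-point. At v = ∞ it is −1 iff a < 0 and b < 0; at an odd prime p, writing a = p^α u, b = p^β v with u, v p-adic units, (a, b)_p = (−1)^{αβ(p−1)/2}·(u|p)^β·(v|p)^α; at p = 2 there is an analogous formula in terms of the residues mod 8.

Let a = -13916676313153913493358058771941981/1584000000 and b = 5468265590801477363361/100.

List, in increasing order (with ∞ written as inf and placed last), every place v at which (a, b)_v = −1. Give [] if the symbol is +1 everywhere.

[7, 19, 29, 37]

Mod squares: a ≡ -69575061479, b ≡ 19129. Check v ∈ {∞, 2, 3, 5, 7, 11, 19, 23, 29, 37, 41, 47}.
v=7: a=7^9·(≡2), b=7^6·(≡3) mod 7; (2|7)=+1, (3|7)=-1; (−1)^{9·6·3}·(+1)^6·(-1)^9 = -1.
v=5: a=5^-6·(≡4), b=5^-2·(≡4) mod 5; (4|5)=+1, (4|5)=+1; (−1)^{-6·-2·2}·(+1)^-2·(+1)^-6 = +1.
v=37: a=37^1·(≡32), b=37^1·(≡1) mod 37; (32|37)=-1, (1|37)=+1; (−1)^{1·1·18}·(-1)^1·(+1)^1 = -1.
v=23: a=23^3·(≡5), b=23^2·(≡6) mod 23; (5|23)=-1, (6|23)=+1; (−1)^{3·2·11}·(-1)^2·(+1)^3 = +1.
v=11: a=11^-1·(≡7), b=11^1·(≡5) mod 11; (7|11)=-1, (5|11)=+1; (−1)^{-1·1·5}·(-1)^1·(+1)^-1 = +1.
v=47: a=47^1·(≡27), b=47^1·(≡26) mod 47; (27|47)=+1, (26|47)=-1; (−1)^{1·1·23}·(+1)^1·(-1)^1 = +1.
v=2: v_2(a)=-10, v_2(b)=-2; units ≡ 1, 1 (mod 8); ε·ε+αω+βω = 0·0+-10·0+-2·0 ≡ 0  ⇒  (a,b)_2 = +1.
v=19: a=19^3·(≡4), b=19^2·(≡3) mod 19; (4|19)=+1, (3|19)=-1; (−1)^{3·2·9}·(+1)^2·(-1)^3 = -1.
v=41: a=41^5·(≡22), b=41^2·(≡31) mod 41; (22|41)=-1, (31|41)=+1; (−1)^{5·2·20}·(-1)^2·(+1)^5 = +1.
v=29: a=29^5·(≡11), b=29^2·(≡12) mod 29; (11|29)=-1, (12|29)=-1; (−1)^{5·2·14}·(-1)^2·(-1)^5 = -1.
v=3: a=3^-2·(≡1), b=3^2·(≡1) mod 3; (1|3)=+1, (1|3)=+1; (−1)^{-2·2·1}·(+1)^2·(+1)^-2 = +1.
v=∞: -69575061479 < 0 and 19129 > 0  ⇒  (a,b)_∞ = +1.
(-69575061479, 19129 / ℚ) ramifies at {7, 19, 29, 37}: a division algebra.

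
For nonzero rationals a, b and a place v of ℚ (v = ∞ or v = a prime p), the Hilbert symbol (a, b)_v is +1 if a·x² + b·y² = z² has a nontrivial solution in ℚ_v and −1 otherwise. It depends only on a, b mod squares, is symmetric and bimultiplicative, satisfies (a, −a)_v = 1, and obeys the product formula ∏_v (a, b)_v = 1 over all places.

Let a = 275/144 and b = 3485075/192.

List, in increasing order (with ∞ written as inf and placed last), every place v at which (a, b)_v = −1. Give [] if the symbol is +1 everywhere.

Mod squares: a ≡ 11, b ≡ 418209. Check v ∈ {∞, 2, 3, 5, 11, 19, 23, 29}.
v=29: a=29^0·(≡15), b=29^1·(≡8) mod 29; (15|29)=-1, (8|29)=-1; (−1)^{0·1·14}·(-1)^1·(-1)^0 = -1.
v=3: a=3^-2·(≡2), b=3^-1·(≡2) mod 3; (2|3)=-1, (2|3)=-1; (−1)^{-2·-1·1}·(-1)^-1·(-1)^-2 = -1.
v=∞: 11 > 0 and 418209 > 0  ⇒  (a,b)_∞ = +1.
v=5: a=5^2·(≡4), b=5^2·(≡4) mod 5; (4|5)=+1, (4|5)=+1; (−1)^{2·2·2}·(+1)^2·(+1)^2 = +1.
v=11: a=11^1·(≡3), b=11^1·(≡5) mod 11; (3|11)=+1, (5|11)=+1; (−1)^{1·1·5}·(+1)^1·(+1)^1 = -1.
v=2: v_2(a)=-4, v_2(b)=-6; units ≡ 3, 1 (mod 8); ε·ε+αω+βω = 1·0+-4·0+-6·1 ≡ 0  ⇒  (a,b)_2 = +1.
v=19: a=19^0·(≡6), b=19^1·(≡9) mod 19; (6|19)=+1, (9|19)=+1; (−1)^{0·1·9}·(+1)^1·(+1)^0 = +1.
v=23: a=23^0·(≡19), b=23^1·(≡3) mod 23; (19|23)=-1, (3|23)=+1; (−1)^{0·1·11}·(-1)^1·(+1)^0 = -1.
|Ram(11, 418209)| = 4, even; anisotropic at {3, 11, 23, 29}.

[3, 11, 23, 29]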